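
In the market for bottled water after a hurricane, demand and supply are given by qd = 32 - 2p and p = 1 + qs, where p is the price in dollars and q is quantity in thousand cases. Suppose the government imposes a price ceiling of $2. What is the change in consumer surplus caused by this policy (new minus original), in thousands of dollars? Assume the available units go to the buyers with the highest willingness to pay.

Rearranging supply gives qs = p - 1. In a free market, 32 - 2p = p - 1 gives the equilibrium p* = 11, q* = 10.
Because the ceiling (2) lies below the market-clearing price, it is binding.
At p = 2: qd = 32 - 2·2 = 28 and qs = 2 - 1 = 1.
Consumer surplus without the control is ½ · (16 - 11) · 10 = 25.
With the ceiling, 1 units are sold at 2 (assume they go to the highest-value buyers). The demand price at q = 1 is 15.5, so CS = ½ · [(16 - 2) + (15.5 - 2)] · 1 = 13.75.
Change in consumer surplus = 13.75 - 25 = -11.25.

-11.25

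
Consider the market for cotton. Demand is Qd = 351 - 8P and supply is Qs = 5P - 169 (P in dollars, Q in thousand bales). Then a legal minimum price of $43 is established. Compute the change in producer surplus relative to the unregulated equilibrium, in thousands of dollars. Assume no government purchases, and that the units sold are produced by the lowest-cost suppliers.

Setting quantity demanded equal to quantity supplied, 351 - 8P = 5P - 169, gives P* = 40 and Q* = 31.
Because the floor (43) lies above the market-clearing price, it is binding.
At P = 43: Qd = 351 - 8·43 = 7 and Qs = 5·43 - 169 = 46.
Producer surplus without the control is ½ · (40 - 33.8) · 31 = 96.1.
With the floor, 7 units are sold at 43. The supply price at Q = 7 is 35.2, so PS = ½ · [(43 - 33.8) + (43 - 35.2)] · 7 = 59.5.
Change in producer surplus = 59.5 - 96.1 = -36.6.

-36.6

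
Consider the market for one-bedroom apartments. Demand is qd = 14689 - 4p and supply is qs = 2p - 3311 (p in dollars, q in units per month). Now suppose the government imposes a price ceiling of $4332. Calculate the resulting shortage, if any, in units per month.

0

Equilibrium: 14689 - 4p = 2p - 3311, so 18000 = 6p and p* = 3000, q* = 2689.
Since 4332 is above p* = 3000, the ceiling does not bind and the free-market outcome prevails.
Since the control does not bind, there is no shortage.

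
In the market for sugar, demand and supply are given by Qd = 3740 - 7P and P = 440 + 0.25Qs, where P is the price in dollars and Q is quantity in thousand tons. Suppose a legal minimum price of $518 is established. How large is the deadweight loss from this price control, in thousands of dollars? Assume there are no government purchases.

3118.5

Rearranging supply gives Qs = 4P - 1760. Without the control the market clears where 3740 - 7P = 4P - 1760, i.e. P* = 500 and Q* = 240.
Since 518 > 500, the floor is binding.
At P = 518: Qd = 3740 - 7·518 = 114 and Qs = 4·518 - 1760 = 312.
Quantity traded falls to 114. At Q = 114 the demand price is (3740 - 114)/7 = 518 and the supply price is (1760 + 114)/4 = 468.5.
Deadweight loss = ½ · (518 - 468.5) · (240 - 114) = ½ · 49.5 · 126 = 3118.5.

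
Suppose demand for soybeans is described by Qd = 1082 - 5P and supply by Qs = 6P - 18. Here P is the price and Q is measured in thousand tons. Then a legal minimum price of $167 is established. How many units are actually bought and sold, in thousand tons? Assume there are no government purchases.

Setting quantity demanded equal to quantity supplied, 1082 - 5P = 6P - 18, gives P* = 100 and Q* = 582.
Because the floor (167) lies above the market-clearing price, it is binding.
At P = 167: Qd = 1082 - 5·167 = 247 and Qs = 6·167 - 18 = 984.
The quantity actually transacted is the short side, demand: 247.

247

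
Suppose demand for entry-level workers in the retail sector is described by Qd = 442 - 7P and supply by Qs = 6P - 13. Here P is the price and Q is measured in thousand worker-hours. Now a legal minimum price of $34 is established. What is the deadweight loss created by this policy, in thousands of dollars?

Without the control the market clears where 442 - 7P = 6P - 13, i.e. P* = 35 and Q* = 197.
The floor of 34 is below the equilibrium price 35, so it is not binding; the market clears at P* = 35, Q* = 197.
Since the control does not bind, no trades are prevented and deadweight loss is zero.

0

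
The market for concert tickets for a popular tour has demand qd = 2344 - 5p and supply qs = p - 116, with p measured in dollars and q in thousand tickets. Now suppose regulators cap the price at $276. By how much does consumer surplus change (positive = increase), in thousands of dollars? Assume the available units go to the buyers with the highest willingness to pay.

19644.4

Without the control the market clears where 2344 - 5p = p - 116, i.e. p* = 410 and q* = 294.
Because the ceiling (276) lies below the market-clearing price, it is binding.
At p = 276: qd = 2344 - 5·276 = 964 and qs = 276 - 116 = 160.
Consumer surplus without the control is ½ · (468.8 - 410) · 294 = 8643.6.
With the ceiling, 160 units are sold at 276 (assume they go to the highest-value buyers). The demand price at q = 160 is 436.8, so CS = ½ · [(468.8 - 276) + (436.8 - 276)] · 160 = 28288.
Change in consumer surplus = 28288 - 8643.6 = 19644.4.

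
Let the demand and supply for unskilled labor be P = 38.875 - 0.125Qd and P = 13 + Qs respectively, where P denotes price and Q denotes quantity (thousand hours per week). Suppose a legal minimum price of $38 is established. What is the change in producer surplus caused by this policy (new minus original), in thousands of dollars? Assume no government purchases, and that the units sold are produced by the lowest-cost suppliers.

Rearranging demand gives Qd = 311 - 8P; rearranging supply gives Qs = P - 13. Without the control the market clears where 311 - 8P = P - 13, i.e. P* = 36 and Q* = 23.
The floor of 38 is above the equilibrium price 36, so it binds.
At P = 38: Qd = 311 - 8·38 = 7 and Qs = 38 - 13 = 25.
Producer surplus without the control is ½ · (36 - 13) · 23 = 264.5.
With the floor, 7 units are sold at 38. The supply price at Q = 7 is 20, so PS = ½ · [(38 - 13) + (38 - 20)] · 7 = 150.5.
Change in producer surplus = 150.5 - 264.5 = -114.

-114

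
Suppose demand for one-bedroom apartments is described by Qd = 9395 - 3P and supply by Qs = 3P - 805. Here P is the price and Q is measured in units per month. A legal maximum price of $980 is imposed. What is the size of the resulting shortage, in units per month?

In a free market, 9395 - 3P = 3P - 805 gives the equilibrium P* = 1700, Q* = 4295.
Since 980 < 1700, the ceiling is binding.
At P = 980: Qd = 9395 - 3·980 = 6455 and Qs = 3·980 - 805 = 2135.
Shortage = Qd - Qs = 6455 - 2135 = 4320.

4320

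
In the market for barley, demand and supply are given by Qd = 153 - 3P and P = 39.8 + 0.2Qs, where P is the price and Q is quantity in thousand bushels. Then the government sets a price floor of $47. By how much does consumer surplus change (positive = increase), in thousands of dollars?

-49.5

Rearranging supply gives Qs = 5P - 199. Setting quantity demanded equal to quantity supplied, 153 - 3P = 5P - 199, gives P* = 44 and Q* = 21.
Since 47 > 44, the floor is binding.
At P = 47: Qd = 153 - 3·47 = 12 and Qs = 5·47 - 199 = 36.
Consumer surplus without the control is ½ · (51 - 44) · 21 = 73.5.
With the floor, consumers buy 12 units at 47, so CS = ½ · (51 - 47) · 12 = 24.
Change in consumer surplus = 24 - 73.5 = -49.5.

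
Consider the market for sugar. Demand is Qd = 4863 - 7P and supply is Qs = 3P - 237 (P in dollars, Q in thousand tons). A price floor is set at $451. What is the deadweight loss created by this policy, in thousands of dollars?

0

In a free market, 4863 - 7P = 3P - 237 gives the equilibrium P* = 510, Q* = 1293.
Since 451 is below P* = 510, the floor does not bind and the free-market outcome prevails.
Since the control does not bind, no trades are prevented and deadweight loss is zero.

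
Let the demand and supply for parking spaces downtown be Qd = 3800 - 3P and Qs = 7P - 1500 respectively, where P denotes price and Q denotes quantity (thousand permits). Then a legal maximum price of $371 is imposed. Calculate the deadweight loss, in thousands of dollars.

294945

Equilibrium: 3800 - 3P = 7P - 1500, so 5300 = 10P and P* = 530, Q* = 2210.
Because the ceiling (371) lies below the market-clearing price, it is binding.
At P = 371: Qd = 3800 - 3·371 = 2687 and Qs = 7·371 - 1500 = 1097.
Quantity traded falls to 1097. At Q = 1097 the demand price is (3800 - 1097)/3 = 901 and the supply price is (1500 + 1097)/7 = 371.
Deadweight loss = ½ · (901 - 371) · (2210 - 1097) = ½ · 530 · 1113 = 294945.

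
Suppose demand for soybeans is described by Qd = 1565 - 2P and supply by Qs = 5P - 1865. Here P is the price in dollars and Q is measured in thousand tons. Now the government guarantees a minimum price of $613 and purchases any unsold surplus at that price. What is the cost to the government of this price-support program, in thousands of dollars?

In a free market, 1565 - 2P = 5P - 1865 gives the equilibrium P* = 490, Q* = 585.
Since 613 > 490, the floor is binding.
At P = 613: Qd = 1565 - 2·613 = 339 and Qs = 5·613 - 1865 = 1200.
Surplus = Qs - Qd = 861.
Government expenditure = surplus × support price = 861 × 613 = 527793.

527793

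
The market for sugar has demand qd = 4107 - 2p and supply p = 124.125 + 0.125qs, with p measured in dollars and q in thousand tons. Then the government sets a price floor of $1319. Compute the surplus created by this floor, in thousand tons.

Rearranging supply gives qs = 8p - 993. Without the control the market clears where 4107 - 2p = 8p - 993, i.e. p* = 510 and q* = 3087.
Because the floor (1319) lies above the market-clearing price, it is binding.
At p = 1319: qd = 4107 - 2·1319 = 1469 and qs = 8·1319 - 993 = 9559.
Surplus = qs - qd = 9559 - 1469 = 8090.

8090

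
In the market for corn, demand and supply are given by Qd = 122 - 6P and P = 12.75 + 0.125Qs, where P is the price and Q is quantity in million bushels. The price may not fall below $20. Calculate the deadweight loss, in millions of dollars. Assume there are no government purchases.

84

Rearranging supply gives Qs = 8P - 102. Without the control the market clears where 122 - 6P = 8P - 102, i.e. P* = 16 and Q* = 26.
The floor of 20 is above the equilibrium price 16, so it binds.
At P = 20: Qd = 122 - 6·20 = 2 and Qs = 8·20 - 102 = 58.
Quantity traded falls to 2. At Q = 2 the demand price is (122 - 2)/6 = 20 and the supply price is (102 + 2)/8 = 13.
Deadweight loss = ½ · (20 - 13) · (26 - 2) = ½ · 7 · 24 = 84.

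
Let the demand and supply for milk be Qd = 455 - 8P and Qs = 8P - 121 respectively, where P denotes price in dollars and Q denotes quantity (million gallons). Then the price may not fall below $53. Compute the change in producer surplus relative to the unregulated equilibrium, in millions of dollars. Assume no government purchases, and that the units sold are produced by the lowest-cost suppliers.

-629

Without the control the market clears where 455 - 8P = 8P - 121, i.e. P* = 36 and Q* = 167.
Because the floor (53) lies above the market-clearing price, it is binding.
At P = 53: Qd = 455 - 8·53 = 31 and Qs = 8·53 - 121 = 303.
Producer surplus without the control is ½ · (36 - 15.125) · 167 = 1743.0625.
With the floor, 31 units are sold at 53. The supply price at Q = 31 is 19, so PS = ½ · [(53 - 15.125) + (53 - 19)] · 31 = 1114.0625.
Change in producer surplus = 1114.0625 - 1743.0625 = -629.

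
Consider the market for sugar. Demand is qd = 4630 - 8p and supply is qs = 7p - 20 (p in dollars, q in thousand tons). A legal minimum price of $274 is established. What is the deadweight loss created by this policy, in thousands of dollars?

0

Equilibrium: 4630 - 8p = 7p - 20, so 4650 = 15p and p* = 310, q* = 2150.
The floor of 274 is below the equilibrium price 310, so it is not binding; the market clears at p* = 310, q* = 2150.
Since the control does not bind, no trades are prevented and deadweight loss is zero.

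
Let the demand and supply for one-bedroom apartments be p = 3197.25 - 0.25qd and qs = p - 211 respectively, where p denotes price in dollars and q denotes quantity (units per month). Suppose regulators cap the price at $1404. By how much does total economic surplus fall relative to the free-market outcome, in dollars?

894010

Rearranging demand gives qd = 12789 - 4p. Without the control the market clears where 12789 - 4p = p - 211, i.e. p* = 2600 and q* = 2389.
The ceiling of 1404 is below the equilibrium price 2600, so it binds.
At p = 1404: qd = 12789 - 4·1404 = 7173 and qs = 1404 - 211 = 1193.
Quantity traded falls to 1193. At q = 1193 the demand price is (12789 - 1193)/4 = 2899 and the supply price is 211 + 1193 = 1404.
Deadweight loss = ½ · (2899 - 1404) · (2389 - 1193) = ½ · 1495 · 1196 = 894010.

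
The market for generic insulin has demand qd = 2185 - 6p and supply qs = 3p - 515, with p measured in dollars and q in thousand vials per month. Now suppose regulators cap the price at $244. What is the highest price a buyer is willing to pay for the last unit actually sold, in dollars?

Without the control the market clears where 2185 - 6p = 3p - 515, i.e. p* = 300 and q* = 385.
Since 244 < 300, the ceiling is binding.
At p = 244: qd = 2185 - 6·244 = 721 and qs = 3·244 - 515 = 217.
Only 217 units reach the market. On the demand curve, the marginal buyer's willingness to pay at q = 217 is (2185 - 217)/6 = 328.

328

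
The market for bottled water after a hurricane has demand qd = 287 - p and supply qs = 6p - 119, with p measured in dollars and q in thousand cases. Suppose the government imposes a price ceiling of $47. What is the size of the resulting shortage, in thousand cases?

77

Without the control the market clears where 287 - p = 6p - 119, i.e. p* = 58 and q* = 229.
Because the ceiling (47) lies below the market-clearing price, it is binding.
At p = 47: qd = 287 - 47 = 240 and qs = 6·47 - 119 = 163.
Shortage = qd - qs = 240 - 163 = 77.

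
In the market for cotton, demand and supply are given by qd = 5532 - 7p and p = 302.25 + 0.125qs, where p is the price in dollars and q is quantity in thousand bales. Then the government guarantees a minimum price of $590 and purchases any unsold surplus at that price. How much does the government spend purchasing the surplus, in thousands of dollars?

531000

Rearranging supply gives qs = 8p - 2418. Without the control the market clears where 5532 - 7p = 8p - 2418, i.e. p* = 530 and q* = 1822.
Since 590 > 530, the floor is binding.
At p = 590: qd = 5532 - 7·590 = 1402 and qs = 8·590 - 2418 = 2302.
Surplus = qs - qd = 900.
Government expenditure = surplus × support price = 900 × 590 = 531000.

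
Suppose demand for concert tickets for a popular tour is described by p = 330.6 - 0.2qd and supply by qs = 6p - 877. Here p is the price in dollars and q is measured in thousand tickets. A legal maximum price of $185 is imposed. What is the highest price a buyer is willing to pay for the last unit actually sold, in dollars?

Rearranging demand gives qd = 1653 - 5p. Without the control the market clears where 1653 - 5p = 6p - 877, i.e. p* = 230 and q* = 503.
The ceiling of 185 is below the equilibrium price 230, so it binds.
At p = 185: qd = 1653 - 5·185 = 728 and qs = 6·185 - 877 = 233.
Only 233 units reach the market. On the demand curve, the marginal buyer's willingness to pay at q = 233 is (1653 - 233)/5 = 284.

284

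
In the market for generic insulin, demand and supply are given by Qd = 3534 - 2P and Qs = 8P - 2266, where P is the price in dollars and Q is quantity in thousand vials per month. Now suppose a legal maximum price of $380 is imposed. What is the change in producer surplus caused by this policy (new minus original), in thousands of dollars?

-314800

Without the control the market clears where 3534 - 2P = 8P - 2266, i.e. P* = 580 and Q* = 2374.
Because the ceiling (380) lies below the market-clearing price, it is binding.
At P = 380: Qd = 3534 - 2·380 = 2774 and Qs = 8·380 - 2266 = 774.
Producer surplus without the control is ½ · (580 - 283.25) · 2374 = 352242.25.
With the ceiling, producers sell 774 units at 380, so PS = ½ · (380 - 283.25) · 774 = 37442.25.
Change in producer surplus = 37442.25 - 352242.25 = -314800.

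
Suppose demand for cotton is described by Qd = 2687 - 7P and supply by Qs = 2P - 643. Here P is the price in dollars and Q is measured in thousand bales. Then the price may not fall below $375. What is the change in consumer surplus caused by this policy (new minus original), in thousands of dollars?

-397.5

Without the control the market clears where 2687 - 7P = 2P - 643, i.e. P* = 370 and Q* = 97.
Because the floor (375) lies above the market-clearing price, it is binding.
At P = 375: Qd = 2687 - 7·375 = 62 and Qs = 2·375 - 643 = 107.
Consumer surplus without the control is ½ · (2687/7 - 370) · 97 = 9409/14.
With the floor, consumers buy 62 units at 375, so CS = ½ · (2687/7 - 375) · 62 = 1922/7.
Change in consumer surplus = 1922/7 - 9409/14 = -397.5.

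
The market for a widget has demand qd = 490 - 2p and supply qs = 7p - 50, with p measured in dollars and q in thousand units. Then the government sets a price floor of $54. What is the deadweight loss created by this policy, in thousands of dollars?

0

In a free market, 490 - 2p = 7p - 50 gives the equilibrium p* = 60, q* = 370.
The floor of 54 is below the equilibrium price 60, so it is not binding; the market clears at p* = 60, q* = 370.
Since the control does not bind, no trades are prevented and deadweight loss is zero.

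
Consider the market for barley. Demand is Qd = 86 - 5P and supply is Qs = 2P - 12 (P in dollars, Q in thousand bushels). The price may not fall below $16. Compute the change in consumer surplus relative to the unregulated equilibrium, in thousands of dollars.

In a free market, 86 - 5P = 2P - 12 gives the equilibrium P* = 14, Q* = 16.
Because the floor (16) lies above the market-clearing price, it is binding.
At P = 16: Qd = 86 - 5·16 = 6 and Qs = 2·16 - 12 = 20.
Consumer surplus without the control is ½ · (17.2 - 14) · 16 = 25.6.
With the floor, consumers buy 6 units at 16, so CS = ½ · (17.2 - 16) · 6 = 3.6.
Change in consumer surplus = 3.6 - 25.6 = -22.

-22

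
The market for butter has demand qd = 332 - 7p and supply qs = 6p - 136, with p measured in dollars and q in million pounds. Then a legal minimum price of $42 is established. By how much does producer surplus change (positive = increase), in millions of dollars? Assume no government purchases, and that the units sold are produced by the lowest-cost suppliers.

In a free market, 332 - 7p = 6p - 136 gives the equilibrium p* = 36, q* = 80.
Since 42 > 36, the floor is binding.
At p = 42: qd = 332 - 7·42 = 38 and qs = 6·42 - 136 = 116.
Producer surplus without the control is ½ · (36 - 68/3) · 80 = 1600/3.
With the floor, 38 units are sold at 42. The supply price at q = 38 is 29, so PS = ½ · [(42 - 68/3) + (42 - 29)] · 38 = 1843/3.
Change in producer surplus = 1843/3 - 1600/3 = 81.

81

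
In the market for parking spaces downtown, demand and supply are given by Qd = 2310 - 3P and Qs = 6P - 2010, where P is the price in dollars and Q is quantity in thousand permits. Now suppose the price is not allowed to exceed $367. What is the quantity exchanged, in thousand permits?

In a free market, 2310 - 3P = 6P - 2010 gives the equilibrium P* = 480, Q* = 870.
Because the ceiling (367) lies below the market-clearing price, it is binding.
At P = 367: Qd = 2310 - 3·367 = 1209 and Qs = 6·367 - 2010 = 192.
The quantity actually transacted is the short side, supply: 192.

192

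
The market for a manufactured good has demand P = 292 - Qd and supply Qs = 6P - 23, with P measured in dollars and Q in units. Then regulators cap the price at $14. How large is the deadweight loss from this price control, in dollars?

20181

Rearranging demand gives Qd = 292 - P. Equilibrium: 292 - P = 6P - 23, so 315 = 7P and P* = 45, Q* = 247.
Since 14 < 45, the ceiling is binding.
At P = 14: Qd = 292 - 14 = 278 and Qs = 6·14 - 23 = 61.
Quantity traded falls to 61. At Q = 61 the demand price is 292 - 61 = 231 and the supply price is (23 + 61)/6 = 14.
Deadweight loss = ½ · (231 - 14) · (247 - 61) = ½ · 217 · 186 = 20181.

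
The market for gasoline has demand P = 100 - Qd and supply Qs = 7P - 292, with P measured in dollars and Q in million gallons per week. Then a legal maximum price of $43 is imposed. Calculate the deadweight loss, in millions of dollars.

Rearranging demand gives Qd = 100 - P. Equilibrium: 100 - P = 7P - 292, so 392 = 8P and P* = 49, Q* = 51.
The ceiling of 43 is below the equilibrium price 49, so it binds.
At P = 43: Qd = 100 - 43 = 57 and Qs = 7·43 - 292 = 9.
Quantity traded falls to 9. At Q = 9 the demand price is 100 - 9 = 91 and the supply price is (292 + 9)/7 = 43.
Deadweight loss = ½ · (91 - 43) · (51 - 9) = ½ · 48 · 42 = 1008.

1008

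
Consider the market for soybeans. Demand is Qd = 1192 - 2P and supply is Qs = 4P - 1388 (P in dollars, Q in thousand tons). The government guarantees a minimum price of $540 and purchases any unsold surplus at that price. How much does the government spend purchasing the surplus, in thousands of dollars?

Setting quantity demanded equal to quantity supplied, 1192 - 2P = 4P - 1388, gives P* = 430 and Q* = 332.
Since 540 > 430, the floor is binding.
At P = 540: Qd = 1192 - 2·540 = 112 and Qs = 4·540 - 1388 = 772.
Surplus = Qs - Qd = 660.
Government expenditure = surplus × support price = 660 × 540 = 356400.

356400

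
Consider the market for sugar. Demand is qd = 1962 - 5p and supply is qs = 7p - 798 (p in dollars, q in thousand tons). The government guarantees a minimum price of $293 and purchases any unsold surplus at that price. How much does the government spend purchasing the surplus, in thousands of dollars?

Equilibrium: 1962 - 5p = 7p - 798, so 2760 = 12p and p* = 230, q* = 812.
Since 293 > 230, the floor is binding.
At p = 293: qd = 1962 - 5·293 = 497 and qs = 7·293 - 798 = 1253.
Surplus = qs - qd = 756.
Government expenditure = surplus × support price = 756 × 293 = 221508.

221508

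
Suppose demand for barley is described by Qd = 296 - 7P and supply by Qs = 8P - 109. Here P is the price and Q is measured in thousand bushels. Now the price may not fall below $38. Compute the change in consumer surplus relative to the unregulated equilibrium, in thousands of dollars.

In a free market, 296 - 7P = 8P - 109 gives the equilibrium P* = 27, Q* = 107.
Because the floor (38) lies above the market-clearing price, it is binding.
At P = 38: Qd = 296 - 7·38 = 30 and Qs = 8·38 - 109 = 195.
Consumer surplus without the control is ½ · (296/7 - 27) · 107 = 11449/14.
With the floor, consumers buy 30 units at 38, so CS = ½ · (296/7 - 38) · 30 = 450/7.
Change in consumer surplus = 450/7 - 11449/14 = -753.5.

-753.5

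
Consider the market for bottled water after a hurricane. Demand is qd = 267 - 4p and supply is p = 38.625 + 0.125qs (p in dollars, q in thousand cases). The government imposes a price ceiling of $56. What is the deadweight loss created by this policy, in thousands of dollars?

0

Rearranging supply gives qs = 8p - 309. Equilibrium: 267 - 4p = 8p - 309, so 576 = 12p and p* = 48, q* = 75.
Since 56 is above p* = 48, the ceiling does not bind and the free-market outcome prevails.
Since the control does not bind, no trades are prevented and deadweight loss is zero.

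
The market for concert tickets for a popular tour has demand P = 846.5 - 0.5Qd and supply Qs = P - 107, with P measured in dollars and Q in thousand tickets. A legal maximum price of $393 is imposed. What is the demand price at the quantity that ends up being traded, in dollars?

703.5

Rearranging demand gives Qd = 1693 - 2P. Without the control the market clears where 1693 - 2P = P - 107, i.e. P* = 600 and Q* = 493.
Because the ceiling (393) lies below the market-clearing price, it is binding.
At P = 393: Qd = 1693 - 2·393 = 907 and Qs = 393 - 107 = 286.
Only 286 units reach the market. On the demand curve, the marginal buyer's willingness to pay at Q = 286 is (1693 - 286)/2 = 703.5.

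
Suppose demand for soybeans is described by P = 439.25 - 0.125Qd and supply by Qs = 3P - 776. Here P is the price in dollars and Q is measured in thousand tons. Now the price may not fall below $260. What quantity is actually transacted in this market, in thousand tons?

Rearranging demand gives Qd = 3514 - 8P. Setting quantity demanded equal to quantity supplied, 3514 - 8P = 3P - 776, gives P* = 390 and Q* = 394.
The floor of 260 is below the equilibrium price 390, so it is not binding; the market clears at P* = 390, Q* = 394.

394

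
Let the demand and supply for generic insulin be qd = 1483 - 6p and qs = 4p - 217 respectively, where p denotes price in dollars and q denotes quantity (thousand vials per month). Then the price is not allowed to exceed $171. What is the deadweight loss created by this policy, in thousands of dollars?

0

In a free market, 1483 - 6p = 4p - 217 gives the equilibrium p* = 170, q* = 463.
The ceiling of 171 is above the equilibrium price 170, so it is not binding; the market clears at p* = 170, q* = 463.
Since the control does not bind, no trades are prevented and deadweight loss is zero.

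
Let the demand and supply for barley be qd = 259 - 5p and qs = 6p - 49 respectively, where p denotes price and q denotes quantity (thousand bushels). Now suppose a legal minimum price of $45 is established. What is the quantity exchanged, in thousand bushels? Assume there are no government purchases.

34

In a free market, 259 - 5p = 6p - 49 gives the equilibrium p* = 28, q* = 119.
Since 45 > 28, the floor is binding.
At p = 45: qd = 259 - 5·45 = 34 and qs = 6·45 - 49 = 221.
The quantity actually transacted is the short side, demand: 34.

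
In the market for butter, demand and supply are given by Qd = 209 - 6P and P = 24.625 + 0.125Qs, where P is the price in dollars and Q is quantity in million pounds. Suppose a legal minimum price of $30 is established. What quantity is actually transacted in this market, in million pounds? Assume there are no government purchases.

Rearranging supply gives Qs = 8P - 197. Equilibrium: 209 - 6P = 8P - 197, so 406 = 14P and P* = 29, Q* = 35.
Since 30 > 29, the floor is binding.
At P = 30: Qd = 209 - 6·30 = 29 and Qs = 8·30 - 197 = 43.
The quantity actually transacted is the short side, demand: 29.

29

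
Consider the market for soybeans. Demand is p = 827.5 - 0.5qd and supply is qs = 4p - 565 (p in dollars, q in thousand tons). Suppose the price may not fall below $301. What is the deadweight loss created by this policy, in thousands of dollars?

0

Rearranging demand gives qd = 1655 - 2p. In a free market, 1655 - 2p = 4p - 565 gives the equilibrium p* = 370, q* = 915.
The floor of 301 is below the equilibrium price 370, so it is not binding; the market clears at p* = 370, q* = 915.
Since the control does not bind, no trades are prevented and deadweight loss is zero.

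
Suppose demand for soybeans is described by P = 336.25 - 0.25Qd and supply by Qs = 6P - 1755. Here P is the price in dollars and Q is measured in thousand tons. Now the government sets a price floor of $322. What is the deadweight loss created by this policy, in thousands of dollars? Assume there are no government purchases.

Rearranging demand gives Qd = 1345 - 4P. Without the control the market clears where 1345 - 4P = 6P - 1755, i.e. P* = 310 and Q* = 105.
Because the floor (322) lies above the market-clearing price, it is binding.
At P = 322: Qd = 1345 - 4·322 = 57 and Qs = 6·322 - 1755 = 177.
Quantity traded falls to 57. At Q = 57 the demand price is (1345 - 57)/4 = 322 and the supply price is (1755 + 57)/6 = 302.
Deadweight loss = ½ · (322 - 302) · (105 - 57) = ½ · 20 · 48 = 480.

480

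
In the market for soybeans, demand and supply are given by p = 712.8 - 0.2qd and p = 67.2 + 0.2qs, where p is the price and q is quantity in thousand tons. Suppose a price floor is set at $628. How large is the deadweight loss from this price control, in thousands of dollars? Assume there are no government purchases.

283220

Rearranging demand gives qd = 3564 - 5p; rearranging supply gives qs = 5p - 336. Setting quantity demanded equal to quantity supplied, 3564 - 5p = 5p - 336, gives p* = 390 and q* = 1614.
Since 628 > 390, the floor is binding.
At p = 628: qd = 3564 - 5·628 = 424 and qs = 5·628 - 336 = 2804.
Quantity traded falls to 424. At q = 424 the demand price is (3564 - 424)/5 = 628 and the supply price is (336 + 424)/5 = 152.
Deadweight loss = ½ · (628 - 152) · (1614 - 424) = ½ · 476 · 1190 = 283220.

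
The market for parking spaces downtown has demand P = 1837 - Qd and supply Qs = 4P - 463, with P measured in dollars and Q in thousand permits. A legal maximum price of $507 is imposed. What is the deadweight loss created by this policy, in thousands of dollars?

0

Rearranging demand gives Qd = 1837 - P. In a free market, 1837 - P = 4P - 463 gives the equilibrium P* = 460, Q* = 1377.
Since 507 is above P* = 460, the ceiling does not bind and the free-market outcome prevails.
Since the control does not bind, no trades are prevented and deadweight loss is zero.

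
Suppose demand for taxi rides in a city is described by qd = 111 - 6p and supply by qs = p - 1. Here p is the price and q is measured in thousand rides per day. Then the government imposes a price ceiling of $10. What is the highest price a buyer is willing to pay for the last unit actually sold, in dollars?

17

Equilibrium: 111 - 6p = p - 1, so 112 = 7p and p* = 16, q* = 15.
Because the ceiling (10) lies below the market-clearing price, it is binding.
At p = 10: qd = 111 - 6·10 = 51 and qs = 10 - 1 = 9.
Only 9 units reach the market. On the demand curve, the marginal buyer's willingness to pay at q = 9 is (111 - 9)/6 = 17.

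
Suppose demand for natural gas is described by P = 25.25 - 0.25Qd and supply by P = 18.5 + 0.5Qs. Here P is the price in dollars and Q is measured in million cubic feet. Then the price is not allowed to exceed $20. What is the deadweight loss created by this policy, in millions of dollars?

13.5

Rearranging demand gives Qd = 101 - 4P; rearranging supply gives Qs = 2P - 37. Equilibrium: 101 - 4P = 2P - 37, so 138 = 6P and P* = 23, Q* = 9.
The ceiling of 20 is below the equilibrium price 23, so it binds.
At P = 20: Qd = 101 - 4·20 = 21 and Qs = 2·20 - 37 = 3.
Quantity traded falls to 3. At Q = 3 the demand price is (101 - 3)/4 = 24.5 and the supply price is (37 + 3)/2 = 20.
Deadweight loss = ½ · (24.5 - 20) · (9 - 3) = ½ · 4.5 · 6 = 13.5.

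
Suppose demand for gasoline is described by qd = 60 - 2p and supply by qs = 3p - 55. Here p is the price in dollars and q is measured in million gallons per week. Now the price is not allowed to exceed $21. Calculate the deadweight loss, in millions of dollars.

15

In a free market, 60 - 2p = 3p - 55 gives the equilibrium p* = 23, q* = 14.
The ceiling of 21 is below the equilibrium price 23, so it binds.
At p = 21: qd = 60 - 2·21 = 18 and qs = 3·21 - 55 = 8.
Quantity traded falls to 8. At q = 8 the demand price is (60 - 8)/2 = 26 and the supply price is (55 + 8)/3 = 21.
Deadweight loss = ½ · (26 - 21) · (14 - 8) = ½ · 5 · 6 = 15.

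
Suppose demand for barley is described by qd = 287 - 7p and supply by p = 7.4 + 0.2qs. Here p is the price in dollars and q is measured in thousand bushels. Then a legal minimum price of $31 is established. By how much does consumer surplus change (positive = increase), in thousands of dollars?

Rearranging supply gives qs = 5p - 37. In a free market, 287 - 7p = 5p - 37 gives the equilibrium p* = 27, q* = 98.
Because the floor (31) lies above the market-clearing price, it is binding.
At p = 31: qd = 287 - 7·31 = 70 and qs = 5·31 - 37 = 118.
Consumer surplus without the control is ½ · (41 - 27) · 98 = 686.
With the floor, consumers buy 70 units at 31, so CS = ½ · (41 - 31) · 70 = 350.
Change in consumer surplus = 350 - 686 = -336.

-336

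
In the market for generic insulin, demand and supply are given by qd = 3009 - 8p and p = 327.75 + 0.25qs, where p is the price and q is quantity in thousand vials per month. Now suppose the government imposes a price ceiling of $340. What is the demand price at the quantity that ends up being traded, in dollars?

370

Rearranging supply gives qs = 4p - 1311. Without the control the market clears where 3009 - 8p = 4p - 1311, i.e. p* = 360 and q* = 129.
Because the ceiling (340) lies below the market-clearing price, it is binding.
At p = 340: qd = 3009 - 8·340 = 289 and qs = 4·340 - 1311 = 49.
Only 49 units reach the market. On the demand curve, the marginal buyer's willingness to pay at q = 49 is (3009 - 49)/8 = 370.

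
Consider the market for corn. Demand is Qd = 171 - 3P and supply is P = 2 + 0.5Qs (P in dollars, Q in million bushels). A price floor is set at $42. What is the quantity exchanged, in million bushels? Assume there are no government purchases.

Rearranging supply gives Qs = 2P - 4. Equilibrium: 171 - 3P = 2P - 4, so 175 = 5P and P* = 35, Q* = 66.
The floor of 42 is above the equilibrium price 35, so it binds.
At P = 42: Qd = 171 - 3·42 = 45 and Qs = 2·42 - 4 = 80.
The quantity actually transacted is the short side, demand: 45.

45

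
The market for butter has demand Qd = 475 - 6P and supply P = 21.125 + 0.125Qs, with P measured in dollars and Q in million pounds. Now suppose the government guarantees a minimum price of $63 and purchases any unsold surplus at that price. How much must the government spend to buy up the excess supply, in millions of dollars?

14994

Rearranging supply gives Qs = 8P - 169. In a free market, 475 - 6P = 8P - 169 gives the equilibrium P* = 46, Q* = 199.
Since 63 > 46, the floor is binding.
At P = 63: Qd = 475 - 6·63 = 97 and Qs = 8·63 - 169 = 335.
Surplus = Qs - Qd = 238.
Government expenditure = surplus × support price = 238 × 63 = 14994.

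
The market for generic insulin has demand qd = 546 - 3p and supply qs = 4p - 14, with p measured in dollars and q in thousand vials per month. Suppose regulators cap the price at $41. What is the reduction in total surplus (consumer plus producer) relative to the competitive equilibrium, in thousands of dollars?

7098

Without the control the market clears where 546 - 3p = 4p - 14, i.e. p* = 80 and q* = 306.
Because the ceiling (41) lies below the market-clearing price, it is binding.
At p = 41: qd = 546 - 3·41 = 423 and qs = 4·41 - 14 = 150.
Quantity traded falls to 150. At q = 150 the demand price is (546 - 150)/3 = 132 and the supply price is (14 + 150)/4 = 41.
Deadweight loss = ½ · (132 - 41) · (306 - 150) = ½ · 91 · 156 = 7098.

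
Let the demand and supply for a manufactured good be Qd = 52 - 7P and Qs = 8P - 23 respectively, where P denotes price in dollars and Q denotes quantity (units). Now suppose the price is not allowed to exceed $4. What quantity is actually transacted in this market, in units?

Without the control the market clears where 52 - 7P = 8P - 23, i.e. P* = 5 and Q* = 17.
Since 4 < 5, the ceiling is binding.
At P = 4: Qd = 52 - 7·4 = 24 and Qs = 8·4 - 23 = 9.
The quantity actually transacted is the short side, supply: 9.

9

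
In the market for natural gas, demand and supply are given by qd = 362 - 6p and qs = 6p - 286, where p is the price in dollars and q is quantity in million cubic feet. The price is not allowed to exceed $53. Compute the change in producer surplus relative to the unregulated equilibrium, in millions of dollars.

In a free market, 362 - 6p = 6p - 286 gives the equilibrium p* = 54, q* = 38.
Because the ceiling (53) lies below the market-clearing price, it is binding.
At p = 53: qd = 362 - 6·53 = 44 and qs = 6·53 - 286 = 32.
Producer surplus without the control is ½ · (54 - 143/3) · 38 = 361/3.
With the ceiling, producers sell 32 units at 53, so PS = ½ · (53 - 143/3) · 32 = 256/3.
Change in producer surplus = 256/3 - 361/3 = -35.

-35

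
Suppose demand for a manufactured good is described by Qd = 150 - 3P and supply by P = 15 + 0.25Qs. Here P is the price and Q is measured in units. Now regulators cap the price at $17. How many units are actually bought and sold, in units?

Rearranging supply gives Qs = 4P - 60. Without the control the market clears where 150 - 3P = 4P - 60, i.e. P* = 30 and Q* = 60.
The ceiling of 17 is below the equilibrium price 30, so it binds.
At P = 17: Qd = 150 - 3·17 = 99 and Qs = 4·17 - 60 = 8.
The quantity actually transacted is the short side, supply: 8.

8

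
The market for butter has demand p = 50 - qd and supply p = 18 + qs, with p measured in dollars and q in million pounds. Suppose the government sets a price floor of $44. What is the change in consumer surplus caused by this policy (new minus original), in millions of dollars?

-110

Rearranging demand gives qd = 50 - p; rearranging supply gives qs = p - 18. Setting quantity demanded equal to quantity supplied, 50 - p = p - 18, gives p* = 34 and q* = 16.
Since 44 > 34, the floor is binding.
At p = 44: qd = 50 - 44 = 6 and qs = 44 - 18 = 26.
Consumer surplus without the control is ½ · (50 - 34) · 16 = 128.
With the floor, consumers buy 6 units at 44, so CS = ½ · (50 - 44) · 6 = 18.
Change in consumer surplus = 18 - 128 = -110.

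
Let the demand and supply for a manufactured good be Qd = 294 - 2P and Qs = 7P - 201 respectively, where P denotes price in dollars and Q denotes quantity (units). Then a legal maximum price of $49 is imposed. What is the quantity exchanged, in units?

Without the control the market clears where 294 - 2P = 7P - 201, i.e. P* = 55 and Q* = 184.
Since 49 < 55, the ceiling is binding.
At P = 49: Qd = 294 - 2·49 = 196 and Qs = 7·49 - 201 = 142.
The quantity actually transacted is the short side, supply: 142.

142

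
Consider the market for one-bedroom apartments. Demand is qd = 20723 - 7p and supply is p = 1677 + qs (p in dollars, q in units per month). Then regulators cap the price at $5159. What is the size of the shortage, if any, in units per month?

Rearranging supply gives qs = p - 1677. Without the control the market clears where 20723 - 7p = p - 1677, i.e. p* = 2800 and q* = 1123.
Since 5159 is above p* = 2800, the ceiling does not bind and the free-market outcome prevails.
Since the control does not bind, there is no shortage.

0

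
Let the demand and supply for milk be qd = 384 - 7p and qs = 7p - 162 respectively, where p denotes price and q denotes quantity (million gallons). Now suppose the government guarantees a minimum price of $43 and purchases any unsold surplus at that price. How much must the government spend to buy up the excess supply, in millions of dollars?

In a free market, 384 - 7p = 7p - 162 gives the equilibrium p* = 39, q* = 111.
Because the floor (43) lies above the market-clearing price, it is binding.
At p = 43: qd = 384 - 7·43 = 83 and qs = 7·43 - 162 = 139.
Surplus = qs - qd = 56.
Government expenditure = surplus × support price = 56 × 43 = 2408.

2408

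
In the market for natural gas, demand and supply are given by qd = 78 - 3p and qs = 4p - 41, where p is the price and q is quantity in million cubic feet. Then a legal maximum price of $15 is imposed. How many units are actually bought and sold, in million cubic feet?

19

Without the control the market clears where 78 - 3p = 4p - 41, i.e. p* = 17 and q* = 27.
The ceiling of 15 is below the equilibrium price 17, so it binds.
At p = 15: qd = 78 - 3·15 = 33 and qs = 4·15 - 41 = 19.
The quantity actually transacted is the short side, supply: 19.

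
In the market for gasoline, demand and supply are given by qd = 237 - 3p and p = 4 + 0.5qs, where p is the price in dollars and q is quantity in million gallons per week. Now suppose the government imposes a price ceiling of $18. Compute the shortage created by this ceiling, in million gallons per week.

Rearranging supply gives qs = 2p - 8. Equilibrium: 237 - 3p = 2p - 8, so 245 = 5p and p* = 49, q* = 90.
The ceiling of 18 is below the equilibrium price 49, so it binds.
At p = 18: qd = 237 - 3·18 = 183 and qs = 2·18 - 8 = 28.
Shortage = qd - qs = 183 - 28 = 155.

155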